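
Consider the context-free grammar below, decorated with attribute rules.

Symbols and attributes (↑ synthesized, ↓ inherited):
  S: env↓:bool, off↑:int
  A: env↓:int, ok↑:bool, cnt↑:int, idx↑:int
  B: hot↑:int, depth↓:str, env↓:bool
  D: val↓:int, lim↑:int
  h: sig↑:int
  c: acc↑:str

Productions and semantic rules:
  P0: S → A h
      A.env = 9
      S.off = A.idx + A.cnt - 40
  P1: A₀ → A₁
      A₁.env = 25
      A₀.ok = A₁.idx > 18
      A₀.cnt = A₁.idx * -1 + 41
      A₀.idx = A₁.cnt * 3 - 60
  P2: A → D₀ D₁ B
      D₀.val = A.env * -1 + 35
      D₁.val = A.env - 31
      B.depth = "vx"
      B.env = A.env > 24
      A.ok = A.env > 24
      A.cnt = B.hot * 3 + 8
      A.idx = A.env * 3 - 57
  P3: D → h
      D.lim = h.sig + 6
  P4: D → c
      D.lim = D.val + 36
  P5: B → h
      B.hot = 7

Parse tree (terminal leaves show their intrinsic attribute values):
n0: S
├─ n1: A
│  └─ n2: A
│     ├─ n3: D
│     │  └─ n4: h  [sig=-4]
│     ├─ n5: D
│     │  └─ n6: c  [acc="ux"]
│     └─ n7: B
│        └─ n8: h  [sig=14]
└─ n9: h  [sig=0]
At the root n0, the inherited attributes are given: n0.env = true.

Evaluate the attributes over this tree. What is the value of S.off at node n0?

1. n0.env = true  [given at root]
2. n1.env = 9  [9]
3. n2.env = 25  [25]
4. n3.val = 10  [A.env * -1 + 35]
5. n4.sig = -4  [terminal]
6. n3.lim = 2  [h.sig + 6]
7. n5.val = -6  [A.env - 31]
8. n6.acc = "ux"  [terminal]
9. n5.lim = 30  [D.val + 36]
10. n7.depth = "vx"  ["vx"]
11. n7.env = true  [A.env > 24]
12. n8.sig = 14  [terminal]
13. n7.hot = 7  [7]
14. n2.ok = true  [A.env > 24]
15. n2.cnt = 29  [B.hot * 3 + 8]
16. n2.idx = 18  [A.env * 3 - 57]
17. n1.ok = false  [A₁.idx > 18]
18. n1.cnt = 23  [A₁.idx * -1 + 41]
19. n1.idx = 27  [A₁.cnt * 3 - 60]
20. n9.sig = 0  [terminal]
21. n0.off = 10  [A.idx + A.cnt - 40]

10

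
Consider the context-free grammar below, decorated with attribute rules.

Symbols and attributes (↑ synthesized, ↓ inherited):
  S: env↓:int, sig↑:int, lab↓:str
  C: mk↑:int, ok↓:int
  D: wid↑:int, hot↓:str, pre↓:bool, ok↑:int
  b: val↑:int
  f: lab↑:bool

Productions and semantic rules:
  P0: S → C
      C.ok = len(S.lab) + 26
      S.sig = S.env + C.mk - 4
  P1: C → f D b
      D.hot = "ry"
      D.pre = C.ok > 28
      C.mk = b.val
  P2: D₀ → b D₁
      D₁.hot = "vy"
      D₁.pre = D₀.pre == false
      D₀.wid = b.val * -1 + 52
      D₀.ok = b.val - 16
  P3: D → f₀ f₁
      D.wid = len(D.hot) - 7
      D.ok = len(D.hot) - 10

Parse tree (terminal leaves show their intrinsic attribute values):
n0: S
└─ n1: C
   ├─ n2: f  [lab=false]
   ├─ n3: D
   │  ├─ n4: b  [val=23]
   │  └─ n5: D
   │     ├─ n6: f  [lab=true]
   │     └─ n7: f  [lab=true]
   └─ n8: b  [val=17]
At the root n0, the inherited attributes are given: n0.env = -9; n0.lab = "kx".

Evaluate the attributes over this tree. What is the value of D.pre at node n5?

true

1. n0.env = -9  [given at root]
2. n0.lab = "kx"  [given at root]
3. n1.ok = 28  [len(S.lab) + 26]
4. n2.lab = false  [terminal]
5. n3.hot = "ry"  ["ry"]
6. n3.pre = false  [C.ok > 28]
7. n4.val = 23  [terminal]
8. n5.hot = "vy"  ["vy"]
9. n5.pre = true  [D₀.pre == false]
10. n6.lab = true  [terminal]
11. n7.lab = true  [terminal]
12. n5.wid = -5  [len(D.hot) - 7]
13. n5.ok = -8  [len(D.hot) - 10]
14. n3.wid = 29  [b.val * -1 + 52]
15. n3.ok = 7  [b.val - 16]
16. n8.val = 17  [terminal]
17. n1.mk = 17  [b.val]
18. n0.sig = 4  [S.env + C.mk - 4]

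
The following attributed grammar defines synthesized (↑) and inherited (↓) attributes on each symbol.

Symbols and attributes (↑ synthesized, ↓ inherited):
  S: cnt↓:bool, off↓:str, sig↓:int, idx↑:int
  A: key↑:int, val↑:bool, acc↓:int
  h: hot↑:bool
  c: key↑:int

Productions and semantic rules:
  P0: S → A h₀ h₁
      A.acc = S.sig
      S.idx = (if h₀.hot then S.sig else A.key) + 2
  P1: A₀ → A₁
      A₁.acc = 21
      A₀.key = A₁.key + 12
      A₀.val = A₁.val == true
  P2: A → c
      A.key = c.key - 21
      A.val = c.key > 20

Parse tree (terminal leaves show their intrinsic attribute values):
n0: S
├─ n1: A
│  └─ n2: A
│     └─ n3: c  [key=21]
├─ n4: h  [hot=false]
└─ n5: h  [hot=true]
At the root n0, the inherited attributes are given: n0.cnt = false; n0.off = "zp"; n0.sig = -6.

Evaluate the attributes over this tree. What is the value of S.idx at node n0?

14

1. n0.cnt = false  [given at root]
2. n0.off = "zp"  [given at root]
3. n0.sig = -6  [given at root]
4. n1.acc = -6  [S.sig]
5. n2.acc = 21  [21]
6. n3.key = 21  [terminal]
7. n2.key = 0  [c.key - 21]
8. n2.val = true  [c.key > 20]
9. n1.key = 12  [A₁.key + 12]
10. n1.val = true  [A₁.val == true]
11. n4.hot = false  [terminal]
12. n5.hot = true  [terminal]
13. n0.idx = 14  [(if h₀.hot then S.sig else A.key) + 2]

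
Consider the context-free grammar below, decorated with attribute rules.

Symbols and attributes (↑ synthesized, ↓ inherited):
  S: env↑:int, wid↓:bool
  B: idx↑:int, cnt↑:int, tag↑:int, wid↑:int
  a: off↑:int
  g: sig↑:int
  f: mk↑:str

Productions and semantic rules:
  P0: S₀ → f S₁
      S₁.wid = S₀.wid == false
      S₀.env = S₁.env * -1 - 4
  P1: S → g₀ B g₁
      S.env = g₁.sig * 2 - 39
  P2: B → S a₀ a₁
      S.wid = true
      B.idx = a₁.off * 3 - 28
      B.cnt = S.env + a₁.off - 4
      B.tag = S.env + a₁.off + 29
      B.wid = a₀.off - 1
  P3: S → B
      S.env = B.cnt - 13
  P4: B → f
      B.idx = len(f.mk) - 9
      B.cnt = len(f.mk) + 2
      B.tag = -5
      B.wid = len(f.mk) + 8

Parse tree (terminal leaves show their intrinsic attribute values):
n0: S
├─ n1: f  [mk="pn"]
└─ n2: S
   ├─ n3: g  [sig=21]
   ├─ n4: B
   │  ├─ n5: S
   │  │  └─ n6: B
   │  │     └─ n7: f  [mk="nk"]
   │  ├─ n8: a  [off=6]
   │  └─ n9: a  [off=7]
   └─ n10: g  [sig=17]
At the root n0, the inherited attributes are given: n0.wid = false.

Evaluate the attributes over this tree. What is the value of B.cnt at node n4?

-6

1. n0.wid = false  [given at root]
2. n1.mk = "pn"  [terminal]
3. n2.wid = true  [S₀.wid == false]
4. n3.sig = 21  [terminal]
5. n5.wid = true  [true]
6. n7.mk = "nk"  [terminal]
7. n6.idx = -7  [len(f.mk) - 9]
8. n6.cnt = 4  [len(f.mk) + 2]
9. n6.tag = -5  [-5]
10. n6.wid = 10  [len(f.mk) + 8]
11. n5.env = -9  [B.cnt - 13]
12. n8.off = 6  [terminal]
13. n9.off = 7  [terminal]
14. n4.idx = -7  [a₁.off * 3 - 28]
15. n4.cnt = -6  [S.env + a₁.off - 4]
16. n4.tag = 27  [S.env + a₁.off + 29]
17. n4.wid = 5  [a₀.off - 1]
18. n10.sig = 17  [terminal]
19. n2.env = -5  [g₁.sig * 2 - 39]
20. n0.env = 1  [S₁.env * -1 - 4]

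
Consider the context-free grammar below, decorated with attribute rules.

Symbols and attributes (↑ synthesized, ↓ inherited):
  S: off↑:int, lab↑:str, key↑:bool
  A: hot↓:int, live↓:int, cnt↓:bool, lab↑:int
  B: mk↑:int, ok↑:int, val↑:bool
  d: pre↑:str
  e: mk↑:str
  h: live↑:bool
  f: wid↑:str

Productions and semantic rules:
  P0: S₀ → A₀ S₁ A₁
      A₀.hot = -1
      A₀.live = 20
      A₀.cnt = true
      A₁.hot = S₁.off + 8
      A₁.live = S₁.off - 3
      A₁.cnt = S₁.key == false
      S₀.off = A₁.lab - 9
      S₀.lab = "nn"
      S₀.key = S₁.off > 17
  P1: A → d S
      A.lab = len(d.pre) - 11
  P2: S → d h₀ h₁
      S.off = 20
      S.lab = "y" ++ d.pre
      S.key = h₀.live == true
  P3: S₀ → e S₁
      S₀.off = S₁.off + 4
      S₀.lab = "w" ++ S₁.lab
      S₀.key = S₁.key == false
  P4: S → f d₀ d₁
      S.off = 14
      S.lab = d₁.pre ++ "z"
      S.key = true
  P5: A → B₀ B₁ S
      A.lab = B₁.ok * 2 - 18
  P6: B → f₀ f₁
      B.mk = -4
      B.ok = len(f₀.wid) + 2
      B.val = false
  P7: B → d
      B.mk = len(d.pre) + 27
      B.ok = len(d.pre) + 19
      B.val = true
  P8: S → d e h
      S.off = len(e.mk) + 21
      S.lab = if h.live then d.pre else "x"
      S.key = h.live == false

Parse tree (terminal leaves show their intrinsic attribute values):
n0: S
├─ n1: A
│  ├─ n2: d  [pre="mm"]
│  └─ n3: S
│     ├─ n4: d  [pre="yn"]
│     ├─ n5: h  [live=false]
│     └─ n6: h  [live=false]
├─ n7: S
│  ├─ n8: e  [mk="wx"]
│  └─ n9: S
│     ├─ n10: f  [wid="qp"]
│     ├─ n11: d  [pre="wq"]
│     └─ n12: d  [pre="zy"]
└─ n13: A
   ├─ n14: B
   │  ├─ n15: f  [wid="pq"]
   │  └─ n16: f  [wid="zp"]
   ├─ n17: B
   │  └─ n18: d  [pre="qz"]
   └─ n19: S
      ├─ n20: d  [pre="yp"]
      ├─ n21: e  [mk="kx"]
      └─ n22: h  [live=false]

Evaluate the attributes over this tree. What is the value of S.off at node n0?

15

1. n1.hot = -1  [-1]
2. n1.live = 20  [20]
3. n1.cnt = true  [true]
4. n2.pre = "mm"  [terminal]
5. n4.pre = "yn"  [terminal]
6. n5.live = false  [terminal]
7. n6.live = false  [terminal]
8. n3.off = 20  [20]
9. n3.lab = "yyn"  ["y" ++ d.pre]
10. n3.key = false  [h₀.live == true]
11. n1.lab = -9  [len(d.pre) - 11]
12. n8.mk = "wx"  [terminal]
13. n10.wid = "qp"  [terminal]
14. n11.pre = "wq"  [terminal]
15. n12.pre = "zy"  [terminal]
16. n9.off = 14  [14]
17. n9.lab = "zyz"  [d₁.pre ++ "z"]
18. n9.key = true  [true]
19. n7.off = 18  [S₁.off + 4]
20. n7.lab = "wzyz"  ["w" ++ S₁.lab]
21. n7.key = false  [S₁.key == false]
22. n13.hot = 26  [S₁.off + 8]
23. n13.live = 15  [S₁.off - 3]
24. n13.cnt = true  [S₁.key == false]
25. n15.wid = "pq"  [terminal]
26. n16.wid = "zp"  [terminal]
27. n14.mk = -4  [-4]
28. n14.ok = 4  [len(f₀.wid) + 2]
29. n14.val = false  [false]
30. n18.pre = "qz"  [terminal]
31. n17.mk = 29  [len(d.pre) + 27]
32. n17.ok = 21  [len(d.pre) + 19]
33. n17.val = true  [true]
34. n20.pre = "yp"  [terminal]
35. n21.mk = "kx"  [terminal]
36. n22.live = false  [terminal]
37. n19.off = 23  [len(e.mk) + 21]
38. n19.lab = "x"  [if h.live then d.pre else "x"]
39. n19.key = true  [h.live == false]
40. n13.lab = 24  [B₁.ok * 2 - 18]
41. n0.off = 15  [A₁.lab - 9]
42. n0.lab = "nn"  ["nn"]
43. n0.key = true  [S₁.off > 17]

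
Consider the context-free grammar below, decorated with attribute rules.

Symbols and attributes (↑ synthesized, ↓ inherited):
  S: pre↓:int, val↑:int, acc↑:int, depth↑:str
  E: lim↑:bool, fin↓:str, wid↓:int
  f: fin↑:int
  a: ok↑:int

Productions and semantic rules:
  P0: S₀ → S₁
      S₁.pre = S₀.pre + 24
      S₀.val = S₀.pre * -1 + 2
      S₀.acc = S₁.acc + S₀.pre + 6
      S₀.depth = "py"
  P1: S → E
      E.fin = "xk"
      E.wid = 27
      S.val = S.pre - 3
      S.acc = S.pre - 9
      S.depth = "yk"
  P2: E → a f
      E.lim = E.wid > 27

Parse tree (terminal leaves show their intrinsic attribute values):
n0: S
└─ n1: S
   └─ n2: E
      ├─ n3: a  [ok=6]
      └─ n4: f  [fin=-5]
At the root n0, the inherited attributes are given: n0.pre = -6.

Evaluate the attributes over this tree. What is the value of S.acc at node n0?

9

1. n0.pre = -6  [given at root]
2. n1.pre = 18  [S₀.pre + 24]
3. n2.fin = "xk"  ["xk"]
4. n2.wid = 27  [27]
5. n3.ok = 6  [terminal]
6. n4.fin = -5  [terminal]
7. n2.lim = false  [E.wid > 27]
8. n1.val = 15  [S.pre - 3]
9. n1.acc = 9  [S.pre - 9]
10. n1.depth = "yk"  ["yk"]
11. n0.val = 8  [S₀.pre * -1 + 2]
12. n0.acc = 9  [S₁.acc + S₀.pre + 6]
13. n0.depth = "py"  ["py"]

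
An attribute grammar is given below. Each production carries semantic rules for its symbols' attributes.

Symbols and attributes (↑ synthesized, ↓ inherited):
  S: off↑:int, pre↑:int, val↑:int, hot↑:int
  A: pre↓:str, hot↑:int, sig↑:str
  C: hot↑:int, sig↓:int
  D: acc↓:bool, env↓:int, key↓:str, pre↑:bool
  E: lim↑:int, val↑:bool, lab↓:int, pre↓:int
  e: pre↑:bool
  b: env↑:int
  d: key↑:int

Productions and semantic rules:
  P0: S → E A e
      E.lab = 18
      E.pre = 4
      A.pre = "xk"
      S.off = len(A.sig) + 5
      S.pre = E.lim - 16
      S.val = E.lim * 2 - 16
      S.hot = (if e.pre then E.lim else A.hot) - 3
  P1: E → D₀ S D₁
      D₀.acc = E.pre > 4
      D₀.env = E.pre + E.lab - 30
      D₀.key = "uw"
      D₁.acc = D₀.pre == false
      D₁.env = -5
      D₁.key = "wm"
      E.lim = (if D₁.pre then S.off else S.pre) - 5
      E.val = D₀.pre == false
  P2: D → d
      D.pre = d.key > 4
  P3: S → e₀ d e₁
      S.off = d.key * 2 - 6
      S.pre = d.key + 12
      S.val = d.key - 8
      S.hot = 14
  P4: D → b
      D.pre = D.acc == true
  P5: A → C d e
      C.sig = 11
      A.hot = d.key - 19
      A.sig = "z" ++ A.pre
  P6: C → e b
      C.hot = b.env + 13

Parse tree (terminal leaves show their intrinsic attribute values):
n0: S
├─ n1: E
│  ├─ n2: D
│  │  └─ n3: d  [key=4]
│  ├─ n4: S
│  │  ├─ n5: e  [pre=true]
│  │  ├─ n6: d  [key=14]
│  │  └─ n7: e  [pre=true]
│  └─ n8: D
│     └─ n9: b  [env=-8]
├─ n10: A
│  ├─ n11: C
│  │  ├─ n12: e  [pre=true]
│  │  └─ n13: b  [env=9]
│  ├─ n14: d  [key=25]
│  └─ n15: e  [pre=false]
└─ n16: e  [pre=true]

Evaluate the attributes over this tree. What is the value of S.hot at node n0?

1. n1.lab = 18  [18]
2. n1.pre = 4  [4]
3. n2.acc = false  [E.pre > 4]
4. n2.env = -8  [E.pre + E.lab - 30]
5. n2.key = "uw"  ["uw"]
6. n3.key = 4  [terminal]
7. n2.pre = false  [d.key > 4]
8. n5.pre = true  [terminal]
9. n6.key = 14  [terminal]
10. n7.pre = true  [terminal]
11. n4.off = 22  [d.key * 2 - 6]
12. n4.pre = 26  [d.key + 12]
13. n4.val = 6  [d.key - 8]
14. n4.hot = 14  [14]
15. n8.acc = true  [D₀.pre == false]
16. n8.env = -5  [-5]
17. n8.key = "wm"  ["wm"]
18. n9.env = -8  [terminal]
19. n8.pre = true  [D.acc == true]
20. n1.lim = 17  [(if D₁.pre then S.off else S.pre) - 5]
21. n1.val = true  [D₀.pre == false]
22. n10.pre = "xk"  ["xk"]
23. n11.sig = 11  [11]
24. n12.pre = true  [terminal]
25. n13.env = 9  [terminal]
26. n11.hot = 22  [b.env + 13]
27. n14.key = 25  [terminal]
28. n15.pre = false  [terminal]
29. n10.hot = 6  [d.key - 19]
30. n10.sig = "zxk"  ["z" ++ A.pre]
31. n16.pre = true  [terminal]
32. n0.off = 8  [len(A.sig) + 5]
33. n0.pre = 1  [E.lim - 16]
34. n0.val = 18  [E.lim * 2 - 16]
35. n0.hot = 14  [(if e.pre then E.lim else A.hot) - 3]

14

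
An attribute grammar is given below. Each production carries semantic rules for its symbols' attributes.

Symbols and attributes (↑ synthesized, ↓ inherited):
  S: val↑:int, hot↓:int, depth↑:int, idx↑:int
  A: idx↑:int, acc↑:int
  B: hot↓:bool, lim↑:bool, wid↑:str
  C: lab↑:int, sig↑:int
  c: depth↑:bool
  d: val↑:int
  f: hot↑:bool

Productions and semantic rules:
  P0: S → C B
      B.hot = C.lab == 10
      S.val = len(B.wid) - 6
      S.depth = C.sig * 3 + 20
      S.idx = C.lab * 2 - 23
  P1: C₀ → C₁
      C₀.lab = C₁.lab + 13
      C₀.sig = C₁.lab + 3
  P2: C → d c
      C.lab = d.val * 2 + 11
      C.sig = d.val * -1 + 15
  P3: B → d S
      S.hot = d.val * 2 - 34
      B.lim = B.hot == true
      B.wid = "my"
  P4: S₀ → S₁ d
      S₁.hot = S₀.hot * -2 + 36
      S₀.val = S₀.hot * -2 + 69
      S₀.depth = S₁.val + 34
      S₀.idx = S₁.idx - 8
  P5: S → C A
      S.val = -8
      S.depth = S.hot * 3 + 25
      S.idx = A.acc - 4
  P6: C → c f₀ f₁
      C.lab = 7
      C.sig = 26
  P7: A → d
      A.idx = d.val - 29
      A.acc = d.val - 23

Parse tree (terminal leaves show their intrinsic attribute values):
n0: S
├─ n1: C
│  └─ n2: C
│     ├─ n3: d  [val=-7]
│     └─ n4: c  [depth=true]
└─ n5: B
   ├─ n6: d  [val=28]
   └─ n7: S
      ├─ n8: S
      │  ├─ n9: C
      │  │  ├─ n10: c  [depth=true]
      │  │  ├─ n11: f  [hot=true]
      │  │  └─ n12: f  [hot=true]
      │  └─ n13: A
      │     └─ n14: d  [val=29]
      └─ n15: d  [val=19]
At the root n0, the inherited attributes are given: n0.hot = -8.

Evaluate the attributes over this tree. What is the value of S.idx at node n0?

1. n0.hot = -8  [given at root]
2. n3.val = -7  [terminal]
3. n4.depth = true  [terminal]
4. n2.lab = -3  [d.val * 2 + 11]
5. n2.sig = 22  [d.val * -1 + 15]
6. n1.lab = 10  [C₁.lab + 13]
7. n1.sig = 0  [C₁.lab + 3]
8. n5.hot = true  [C.lab == 10]
9. n6.val = 28  [terminal]
10. n7.hot = 22  [d.val * 2 - 34]
11. n8.hot = -8  [S₀.hot * -2 + 36]
12. n10.depth = true  [terminal]
13. n11.hot = true  [terminal]
14. n12.hot = true  [terminal]
15. n9.lab = 7  [7]
16. n9.sig = 26  [26]
17. n14.val = 29  [terminal]
18. n13.idx = 0  [d.val - 29]
19. n13.acc = 6  [d.val - 23]
20. n8.val = -8  [-8]
21. n8.depth = 1  [S.hot * 3 + 25]
22. n8.idx = 2  [A.acc - 4]
23. n15.val = 19  [terminal]
24. n7.val = 25  [S₀.hot * -2 + 69]
25. n7.depth = 26  [S₁.val + 34]
26. n7.idx = -6  [S₁.idx - 8]
27. n5.lim = true  [B.hot == true]
28. n5.wid = "my"  ["my"]
29. n0.val = -4  [len(B.wid) - 6]
30. n0.depth = 20  [C.sig * 3 + 20]
31. n0.idx = -3  [C.lab * 2 - 23]

-3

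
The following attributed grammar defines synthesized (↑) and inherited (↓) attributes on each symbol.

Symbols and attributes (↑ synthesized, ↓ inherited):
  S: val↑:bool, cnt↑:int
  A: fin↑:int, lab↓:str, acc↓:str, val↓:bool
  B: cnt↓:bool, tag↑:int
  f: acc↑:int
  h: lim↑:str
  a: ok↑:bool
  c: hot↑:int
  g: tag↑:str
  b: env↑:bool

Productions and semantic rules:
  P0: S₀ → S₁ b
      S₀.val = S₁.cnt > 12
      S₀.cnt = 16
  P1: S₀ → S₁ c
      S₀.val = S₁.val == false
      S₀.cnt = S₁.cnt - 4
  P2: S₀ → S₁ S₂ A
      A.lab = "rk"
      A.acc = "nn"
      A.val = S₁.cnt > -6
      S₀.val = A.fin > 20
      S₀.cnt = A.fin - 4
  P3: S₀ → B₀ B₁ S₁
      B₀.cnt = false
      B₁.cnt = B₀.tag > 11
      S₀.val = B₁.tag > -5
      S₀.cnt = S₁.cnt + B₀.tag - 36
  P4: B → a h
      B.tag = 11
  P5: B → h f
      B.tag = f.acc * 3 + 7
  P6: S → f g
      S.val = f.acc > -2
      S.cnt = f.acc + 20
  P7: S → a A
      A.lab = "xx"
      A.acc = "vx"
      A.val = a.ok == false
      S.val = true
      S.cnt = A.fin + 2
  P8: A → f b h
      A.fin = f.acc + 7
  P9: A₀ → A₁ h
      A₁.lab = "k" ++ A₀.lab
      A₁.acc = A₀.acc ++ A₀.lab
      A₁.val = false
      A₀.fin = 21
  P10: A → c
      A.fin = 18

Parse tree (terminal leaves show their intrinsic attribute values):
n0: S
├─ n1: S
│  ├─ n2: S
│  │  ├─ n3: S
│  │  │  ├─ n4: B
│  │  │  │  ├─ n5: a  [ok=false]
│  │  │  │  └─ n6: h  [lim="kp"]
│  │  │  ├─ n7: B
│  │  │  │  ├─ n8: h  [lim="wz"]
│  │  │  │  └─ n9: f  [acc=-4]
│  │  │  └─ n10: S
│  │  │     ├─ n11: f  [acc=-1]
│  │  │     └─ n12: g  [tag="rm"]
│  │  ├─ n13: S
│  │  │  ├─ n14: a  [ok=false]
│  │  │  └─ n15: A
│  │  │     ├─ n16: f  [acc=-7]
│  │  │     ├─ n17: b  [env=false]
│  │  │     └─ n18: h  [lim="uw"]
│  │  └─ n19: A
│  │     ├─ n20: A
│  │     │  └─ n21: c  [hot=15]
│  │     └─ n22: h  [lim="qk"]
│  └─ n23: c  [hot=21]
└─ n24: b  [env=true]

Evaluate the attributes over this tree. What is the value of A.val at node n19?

1. n4.cnt = false  [false]
2. n5.ok = false  [terminal]
3. n6.lim = "kp"  [terminal]
4. n4.tag = 11  [11]
5. n7.cnt = false  [B₀.tag > 11]
6. n8.lim = "wz"  [terminal]
7. n9.acc = -4  [terminal]
8. n7.tag = -5  [f.acc * 3 + 7]
9. n11.acc = -1  [terminal]
10. n12.tag = "rm"  [terminal]
11. n10.val = true  [f.acc > -2]
12. n10.cnt = 19  [f.acc + 20]
13. n3.val = false  [B₁.tag > -5]
14. n3.cnt = -6  [S₁.cnt + B₀.tag - 36]
15. n14.ok = false  [terminal]
16. n15.lab = "xx"  ["xx"]
17. n15.acc = "vx"  ["vx"]
18. n15.val = true  [a.ok == false]
19. n16.acc = -7  [terminal]
20. n17.env = false  [terminal]
21. n18.lim = "uw"  [terminal]
22. n15.fin = 0  [f.acc + 7]
23. n13.val = true  [true]
24. n13.cnt = 2  [A.fin + 2]
25. n19.lab = "rk"  ["rk"]
26. n19.acc = "nn"  ["nn"]
27. n19.val = false  [S₁.cnt > -6]
28. n20.lab = "krk"  ["k" ++ A₀.lab]
29. n20.acc = "nnrk"  [A₀.acc ++ A₀.lab]
30. n20.val = false  [false]
31. n21.hot = 15  [terminal]
32. n20.fin = 18  [18]
33. n22.lim = "qk"  [terminal]
34. n19.fin = 21  [21]
35. n2.val = true  [A.fin > 20]
36. n2.cnt = 17  [A.fin - 4]
37. n23.hot = 21  [terminal]
38. n1.val = false  [S₁.val == false]
39. n1.cnt = 13  [S₁.cnt - 4]
40. n24.env = true  [terminal]
41. n0.val = true  [S₁.cnt > 12]
42. n0.cnt = 16  [16]

false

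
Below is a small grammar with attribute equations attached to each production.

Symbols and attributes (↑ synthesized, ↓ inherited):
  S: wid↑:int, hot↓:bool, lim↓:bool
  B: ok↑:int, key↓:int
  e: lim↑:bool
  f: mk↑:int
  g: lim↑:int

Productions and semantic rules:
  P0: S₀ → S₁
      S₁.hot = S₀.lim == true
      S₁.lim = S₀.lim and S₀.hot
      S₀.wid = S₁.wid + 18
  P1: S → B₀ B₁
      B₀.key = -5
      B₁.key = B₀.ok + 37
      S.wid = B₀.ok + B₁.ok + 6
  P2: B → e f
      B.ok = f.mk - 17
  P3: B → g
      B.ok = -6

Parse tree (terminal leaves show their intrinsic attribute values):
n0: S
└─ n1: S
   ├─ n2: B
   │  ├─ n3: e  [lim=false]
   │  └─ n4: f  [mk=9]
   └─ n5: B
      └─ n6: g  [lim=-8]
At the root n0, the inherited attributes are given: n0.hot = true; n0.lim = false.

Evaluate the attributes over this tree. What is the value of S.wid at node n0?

10

1. n0.hot = true  [given at root]
2. n0.lim = false  [given at root]
3. n1.hot = false  [S₀.lim == true]
4. n1.lim = false  [S₀.lim and S₀.hot]
5. n2.key = -5  [-5]
6. n3.lim = false  [terminal]
7. n4.mk = 9  [terminal]
8. n2.ok = -8  [f.mk - 17]
9. n5.key = 29  [B₀.ok + 37]
10. n6.lim = -8  [terminal]
11. n5.ok = -6  [-6]
12. n1.wid = -8  [B₀.ok + B₁.ok + 6]
13. n0.wid = 10  [S₁.wid + 18]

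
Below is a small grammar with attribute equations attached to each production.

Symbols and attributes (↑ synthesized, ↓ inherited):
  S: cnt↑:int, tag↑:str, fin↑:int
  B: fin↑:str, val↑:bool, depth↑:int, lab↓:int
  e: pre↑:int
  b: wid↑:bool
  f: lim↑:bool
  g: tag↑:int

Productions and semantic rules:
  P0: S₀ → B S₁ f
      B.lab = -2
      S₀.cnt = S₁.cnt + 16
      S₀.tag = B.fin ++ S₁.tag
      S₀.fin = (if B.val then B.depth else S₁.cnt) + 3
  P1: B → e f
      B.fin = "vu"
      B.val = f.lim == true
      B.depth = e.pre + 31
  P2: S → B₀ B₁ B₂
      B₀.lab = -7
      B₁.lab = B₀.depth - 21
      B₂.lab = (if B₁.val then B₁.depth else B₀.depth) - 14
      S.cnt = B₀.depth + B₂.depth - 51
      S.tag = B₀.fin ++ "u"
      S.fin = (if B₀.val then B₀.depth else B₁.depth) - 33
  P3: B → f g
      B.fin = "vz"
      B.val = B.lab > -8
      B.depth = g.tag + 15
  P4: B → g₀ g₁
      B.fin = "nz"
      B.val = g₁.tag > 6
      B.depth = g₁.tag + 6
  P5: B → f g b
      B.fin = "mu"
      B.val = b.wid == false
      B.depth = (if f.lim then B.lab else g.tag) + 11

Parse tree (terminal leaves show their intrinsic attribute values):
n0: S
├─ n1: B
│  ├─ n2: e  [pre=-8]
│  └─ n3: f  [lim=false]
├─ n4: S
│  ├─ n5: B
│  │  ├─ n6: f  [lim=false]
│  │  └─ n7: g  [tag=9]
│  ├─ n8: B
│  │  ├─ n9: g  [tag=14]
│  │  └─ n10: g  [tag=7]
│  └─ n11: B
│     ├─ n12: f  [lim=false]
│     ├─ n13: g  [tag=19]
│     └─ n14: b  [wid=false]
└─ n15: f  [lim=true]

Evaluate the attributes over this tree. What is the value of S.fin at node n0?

6

1. n1.lab = -2  [-2]
2. n2.pre = -8  [terminal]
3. n3.lim = false  [terminal]
4. n1.fin = "vu"  ["vu"]
5. n1.val = false  [f.lim == true]
6. n1.depth = 23  [e.pre + 31]
7. n5.lab = -7  [-7]
8. n6.lim = false  [terminal]
9. n7.tag = 9  [terminal]
10. n5.fin = "vz"  ["vz"]
11. n5.val = true  [B.lab > -8]
12. n5.depth = 24  [g.tag + 15]
13. n8.lab = 3  [B₀.depth - 21]
14. n9.tag = 14  [terminal]
15. n10.tag = 7  [terminal]
16. n8.fin = "nz"  ["nz"]
17. n8.val = true  [g₁.tag > 6]
18. n8.depth = 13  [g₁.tag + 6]
19. n11.lab = -1  [(if B₁.val then B₁.depth else B₀.depth) - 14]
20. n12.lim = false  [terminal]
21. n13.tag = 19  [terminal]
22. n14.wid = false  [terminal]
23. n11.fin = "mu"  ["mu"]
24. n11.val = true  [b.wid == false]
25. n11.depth = 30  [(if f.lim then B.lab else g.tag) + 11]
26. n4.cnt = 3  [B₀.depth + B₂.depth - 51]
27. n4.tag = "vzu"  [B₀.fin ++ "u"]
28. n4.fin = -9  [(if B₀.val then B₀.depth else B₁.depth) - 33]
29. n15.lim = true  [terminal]
30. n0.cnt = 19  [S₁.cnt + 16]
31. n0.tag = "vuvzu"  [B.fin ++ S₁.tag]
32. n0.fin = 6  [(if B.val then B.depth else S₁.cnt) + 3]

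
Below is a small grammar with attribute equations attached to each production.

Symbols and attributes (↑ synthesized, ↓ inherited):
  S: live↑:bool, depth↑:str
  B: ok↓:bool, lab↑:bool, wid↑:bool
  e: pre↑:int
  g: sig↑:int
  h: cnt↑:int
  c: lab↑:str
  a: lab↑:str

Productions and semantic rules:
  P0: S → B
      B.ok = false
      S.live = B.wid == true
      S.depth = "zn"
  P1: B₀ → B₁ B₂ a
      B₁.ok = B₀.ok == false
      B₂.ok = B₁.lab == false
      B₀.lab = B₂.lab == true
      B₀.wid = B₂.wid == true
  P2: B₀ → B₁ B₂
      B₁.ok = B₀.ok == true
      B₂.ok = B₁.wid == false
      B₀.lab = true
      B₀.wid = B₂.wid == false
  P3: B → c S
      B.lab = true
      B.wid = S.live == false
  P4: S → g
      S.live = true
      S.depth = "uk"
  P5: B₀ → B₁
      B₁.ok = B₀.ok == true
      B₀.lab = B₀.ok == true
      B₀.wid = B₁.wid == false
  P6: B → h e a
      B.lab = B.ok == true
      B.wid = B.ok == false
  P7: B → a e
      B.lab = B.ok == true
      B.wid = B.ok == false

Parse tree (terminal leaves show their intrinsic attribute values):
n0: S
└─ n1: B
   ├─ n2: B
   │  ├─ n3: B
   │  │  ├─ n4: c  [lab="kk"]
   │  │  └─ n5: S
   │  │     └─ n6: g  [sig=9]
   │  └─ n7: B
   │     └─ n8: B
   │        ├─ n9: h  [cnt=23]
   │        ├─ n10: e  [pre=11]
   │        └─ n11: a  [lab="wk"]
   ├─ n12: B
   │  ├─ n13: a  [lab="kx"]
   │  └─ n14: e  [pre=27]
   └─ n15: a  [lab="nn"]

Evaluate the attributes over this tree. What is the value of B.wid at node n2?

false

1. n1.ok = false  [false]
2. n2.ok = true  [B₀.ok == false]
3. n3.ok = true  [B₀.ok == true]
4. n4.lab = "kk"  [terminal]
5. n6.sig = 9  [terminal]
6. n5.live = true  [true]
7. n5.depth = "uk"  ["uk"]
8. n3.lab = true  [true]
9. n3.wid = false  [S.live == false]
10. n7.ok = true  [B₁.wid == false]
11. n8.ok = true  [B₀.ok == true]
12. n9.cnt = 23  [terminal]
13. n10.pre = 11  [terminal]
14. n11.lab = "wk"  [terminal]
15. n8.lab = true  [B.ok == true]
16. n8.wid = false  [B.ok == false]
17. n7.lab = true  [B₀.ok == true]
18. n7.wid = true  [B₁.wid == false]
19. n2.lab = true  [true]
20. n2.wid = false  [B₂.wid == false]
21. n12.ok = false  [B₁.lab == false]
22. n13.lab = "kx"  [terminal]
23. n14.pre = 27  [terminal]
24. n12.lab = false  [B.ok == true]
25. n12.wid = true  [B.ok == false]
26. n15.lab = "nn"  [terminal]
27. n1.lab = false  [B₂.lab == true]
28. n1.wid = true  [B₂.wid == true]
29. n0.live = true  [B.wid == true]
30. n0.depth = "zn"  ["zn"]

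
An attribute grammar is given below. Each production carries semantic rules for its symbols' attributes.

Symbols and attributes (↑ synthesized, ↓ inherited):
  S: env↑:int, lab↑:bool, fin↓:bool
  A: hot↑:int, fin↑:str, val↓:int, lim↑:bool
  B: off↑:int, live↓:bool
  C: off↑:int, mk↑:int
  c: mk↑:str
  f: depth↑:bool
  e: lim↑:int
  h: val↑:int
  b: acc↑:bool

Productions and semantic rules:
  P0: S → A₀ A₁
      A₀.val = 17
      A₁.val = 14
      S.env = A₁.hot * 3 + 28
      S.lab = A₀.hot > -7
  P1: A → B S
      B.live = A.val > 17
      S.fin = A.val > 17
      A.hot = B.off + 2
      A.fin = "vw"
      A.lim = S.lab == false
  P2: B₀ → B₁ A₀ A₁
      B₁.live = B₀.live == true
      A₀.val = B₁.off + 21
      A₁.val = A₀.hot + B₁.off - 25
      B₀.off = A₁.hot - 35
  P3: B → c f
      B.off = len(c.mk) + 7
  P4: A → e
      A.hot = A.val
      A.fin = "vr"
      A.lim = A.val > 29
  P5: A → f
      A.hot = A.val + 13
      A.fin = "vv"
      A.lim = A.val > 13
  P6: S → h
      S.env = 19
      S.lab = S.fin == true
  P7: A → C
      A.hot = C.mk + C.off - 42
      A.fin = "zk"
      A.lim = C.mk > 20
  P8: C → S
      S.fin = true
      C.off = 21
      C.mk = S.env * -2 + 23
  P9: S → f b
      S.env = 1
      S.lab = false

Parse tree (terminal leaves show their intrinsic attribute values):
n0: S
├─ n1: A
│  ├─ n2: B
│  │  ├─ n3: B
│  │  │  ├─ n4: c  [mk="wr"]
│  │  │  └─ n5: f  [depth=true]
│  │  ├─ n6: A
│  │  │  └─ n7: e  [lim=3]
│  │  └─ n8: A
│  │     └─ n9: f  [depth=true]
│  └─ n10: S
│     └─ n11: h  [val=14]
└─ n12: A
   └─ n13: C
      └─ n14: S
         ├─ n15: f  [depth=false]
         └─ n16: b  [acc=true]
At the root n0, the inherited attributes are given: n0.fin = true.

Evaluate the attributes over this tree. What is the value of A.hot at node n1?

1. n0.fin = true  [given at root]
2. n1.val = 17  [17]
3. n2.live = false  [A.val > 17]
4. n3.live = false  [B₀.live == true]
5. n4.mk = "wr"  [terminal]
6. n5.depth = true  [terminal]
7. n3.off = 9  [len(c.mk) + 7]
8. n6.val = 30  [B₁.off + 21]
9. n7.lim = 3  [terminal]
10. n6.hot = 30  [A.val]
11. n6.fin = "vr"  ["vr"]
12. n6.lim = true  [A.val > 29]
13. n8.val = 14  [A₀.hot + B₁.off - 25]
14. n9.depth = true  [terminal]
15. n8.hot = 27  [A.val + 13]
16. n8.fin = "vv"  ["vv"]
17. n8.lim = true  [A.val > 13]
18. n2.off = -8  [A₁.hot - 35]
19. n10.fin = false  [A.val > 17]
20. n11.val = 14  [terminal]
21. n10.env = 19  [19]
22. n10.lab = false  [S.fin == true]
23. n1.hot = -6  [B.off + 2]
24. n1.fin = "vw"  ["vw"]
25. n1.lim = true  [S.lab == false]
26. n12.val = 14  [14]
27. n14.fin = true  [true]
28. n15.depth = false  [terminal]
29. n16.acc = true  [terminal]
30. n14.env = 1  [1]
31. n14.lab = false  [false]
32. n13.off = 21  [21]
33. n13.mk = 21  [S.env * -2 + 23]
34. n12.hot = 0  [C.mk + C.off - 42]
35. n12.fin = "zk"  ["zk"]
36. n12.lim = true  [C.mk > 20]
37. n0.env = 28  [A₁.hot * 3 + 28]
38. n0.lab = true  [A₀.hot > -7]

-6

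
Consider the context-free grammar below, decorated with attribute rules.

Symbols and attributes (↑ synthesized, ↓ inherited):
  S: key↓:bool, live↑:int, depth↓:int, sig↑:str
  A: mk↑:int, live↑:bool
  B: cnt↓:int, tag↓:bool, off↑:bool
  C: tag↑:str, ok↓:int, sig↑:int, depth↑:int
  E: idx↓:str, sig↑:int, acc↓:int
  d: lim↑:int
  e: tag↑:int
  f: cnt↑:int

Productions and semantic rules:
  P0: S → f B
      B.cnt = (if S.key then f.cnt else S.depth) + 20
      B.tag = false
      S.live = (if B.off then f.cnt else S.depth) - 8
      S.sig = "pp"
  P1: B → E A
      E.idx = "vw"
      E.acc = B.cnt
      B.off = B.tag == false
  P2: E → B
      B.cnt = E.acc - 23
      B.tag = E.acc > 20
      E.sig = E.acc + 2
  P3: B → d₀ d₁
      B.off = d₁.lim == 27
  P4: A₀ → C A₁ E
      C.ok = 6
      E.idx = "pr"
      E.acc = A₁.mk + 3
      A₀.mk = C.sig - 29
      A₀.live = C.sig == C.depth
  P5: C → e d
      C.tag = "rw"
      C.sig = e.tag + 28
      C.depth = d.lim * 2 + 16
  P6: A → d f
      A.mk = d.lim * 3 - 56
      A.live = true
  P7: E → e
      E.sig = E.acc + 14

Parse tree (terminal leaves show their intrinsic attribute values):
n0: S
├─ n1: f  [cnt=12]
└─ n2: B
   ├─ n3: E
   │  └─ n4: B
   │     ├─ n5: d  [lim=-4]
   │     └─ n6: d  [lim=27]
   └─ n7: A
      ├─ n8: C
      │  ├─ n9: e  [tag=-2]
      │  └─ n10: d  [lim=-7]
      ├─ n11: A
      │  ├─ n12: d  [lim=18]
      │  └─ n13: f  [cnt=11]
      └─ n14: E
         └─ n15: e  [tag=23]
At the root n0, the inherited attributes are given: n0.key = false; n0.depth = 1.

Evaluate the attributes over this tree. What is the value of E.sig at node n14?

1. n0.key = false  [given at root]
2. n0.depth = 1  [given at root]
3. n1.cnt = 12  [terminal]
4. n2.cnt = 21  [(if S.key then f.cnt else S.depth) + 20]
5. n2.tag = false  [false]
6. n3.idx = "vw"  ["vw"]
7. n3.acc = 21  [B.cnt]
8. n4.cnt = -2  [E.acc - 23]
9. n4.tag = true  [E.acc > 20]
10. n5.lim = -4  [terminal]
11. n6.lim = 27  [terminal]
12. n4.off = true  [d₁.lim == 27]
13. n3.sig = 23  [E.acc + 2]
14. n8.ok = 6  [6]
15. n9.tag = -2  [terminal]
16. n10.lim = -7  [terminal]
17. n8.tag = "rw"  ["rw"]
18. n8.sig = 26  [e.tag + 28]
19. n8.depth = 2  [d.lim * 2 + 16]
20. n12.lim = 18  [terminal]
21. n13.cnt = 11  [terminal]
22. n11.mk = -2  [d.lim * 3 - 56]
23. n11.live = true  [true]
24. n14.idx = "pr"  ["pr"]
25. n14.acc = 1  [A₁.mk + 3]
26. n15.tag = 23  [terminal]
27. n14.sig = 15  [E.acc + 14]
28. n7.mk = -3  [C.sig - 29]
29. n7.live = false  [C.sig == C.depth]
30. n2.off = true  [B.tag == false]
31. n0.live = 4  [(if B.off then f.cnt else S.depth) - 8]
32. n0.sig = "pp"  ["pp"]

15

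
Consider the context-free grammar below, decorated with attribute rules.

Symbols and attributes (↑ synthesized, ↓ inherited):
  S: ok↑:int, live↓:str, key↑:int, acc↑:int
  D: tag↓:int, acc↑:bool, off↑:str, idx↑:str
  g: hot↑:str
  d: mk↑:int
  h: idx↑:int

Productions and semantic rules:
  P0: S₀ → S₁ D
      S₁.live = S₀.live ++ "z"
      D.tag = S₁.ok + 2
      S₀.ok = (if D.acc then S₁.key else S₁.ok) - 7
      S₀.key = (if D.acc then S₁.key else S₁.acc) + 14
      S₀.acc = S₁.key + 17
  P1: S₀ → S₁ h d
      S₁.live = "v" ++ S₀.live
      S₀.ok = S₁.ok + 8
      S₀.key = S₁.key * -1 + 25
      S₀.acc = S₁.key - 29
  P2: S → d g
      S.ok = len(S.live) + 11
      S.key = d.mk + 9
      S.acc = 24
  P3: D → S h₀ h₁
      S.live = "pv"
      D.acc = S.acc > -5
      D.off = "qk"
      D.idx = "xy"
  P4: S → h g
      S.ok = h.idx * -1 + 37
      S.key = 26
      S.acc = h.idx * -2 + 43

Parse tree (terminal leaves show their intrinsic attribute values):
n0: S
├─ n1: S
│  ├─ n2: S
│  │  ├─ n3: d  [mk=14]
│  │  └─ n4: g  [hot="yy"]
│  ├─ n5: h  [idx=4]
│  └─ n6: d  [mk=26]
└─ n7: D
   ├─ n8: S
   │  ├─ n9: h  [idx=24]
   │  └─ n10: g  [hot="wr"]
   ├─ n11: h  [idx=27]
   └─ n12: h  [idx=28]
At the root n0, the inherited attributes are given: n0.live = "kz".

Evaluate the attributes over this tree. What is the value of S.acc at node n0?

19

1. n0.live = "kz"  [given at root]
2. n1.live = "kzz"  [S₀.live ++ "z"]
3. n2.live = "vkzz"  ["v" ++ S₀.live]
4. n3.mk = 14  [terminal]
5. n4.hot = "yy"  [terminal]
6. n2.ok = 15  [len(S.live) + 11]
7. n2.key = 23  [d.mk + 9]
8. n2.acc = 24  [24]
9. n5.idx = 4  [terminal]
10. n6.mk = 26  [terminal]
11. n1.ok = 23  [S₁.ok + 8]
12. n1.key = 2  [S₁.key * -1 + 25]
13. n1.acc = -6  [S₁.key - 29]
14. n7.tag = 25  [S₁.ok + 2]
15. n8.live = "pv"  ["pv"]
16. n9.idx = 24  [terminal]
17. n10.hot = "wr"  [terminal]
18. n8.ok = 13  [h.idx * -1 + 37]
19. n8.key = 26  [26]
20. n8.acc = -5  [h.idx * -2 + 43]
21. n11.idx = 27  [terminal]
22. n12.idx = 28  [terminal]
23. n7.acc = false  [S.acc > -5]
24. n7.off = "qk"  ["qk"]
25. n7.idx = "xy"  ["xy"]
26. n0.ok = 16  [(if D.acc then S₁.key else S₁.ok) - 7]
27. n0.key = 8  [(if D.acc then S₁.key else S₁.acc) + 14]
28. n0.acc = 19  [S₁.key + 17]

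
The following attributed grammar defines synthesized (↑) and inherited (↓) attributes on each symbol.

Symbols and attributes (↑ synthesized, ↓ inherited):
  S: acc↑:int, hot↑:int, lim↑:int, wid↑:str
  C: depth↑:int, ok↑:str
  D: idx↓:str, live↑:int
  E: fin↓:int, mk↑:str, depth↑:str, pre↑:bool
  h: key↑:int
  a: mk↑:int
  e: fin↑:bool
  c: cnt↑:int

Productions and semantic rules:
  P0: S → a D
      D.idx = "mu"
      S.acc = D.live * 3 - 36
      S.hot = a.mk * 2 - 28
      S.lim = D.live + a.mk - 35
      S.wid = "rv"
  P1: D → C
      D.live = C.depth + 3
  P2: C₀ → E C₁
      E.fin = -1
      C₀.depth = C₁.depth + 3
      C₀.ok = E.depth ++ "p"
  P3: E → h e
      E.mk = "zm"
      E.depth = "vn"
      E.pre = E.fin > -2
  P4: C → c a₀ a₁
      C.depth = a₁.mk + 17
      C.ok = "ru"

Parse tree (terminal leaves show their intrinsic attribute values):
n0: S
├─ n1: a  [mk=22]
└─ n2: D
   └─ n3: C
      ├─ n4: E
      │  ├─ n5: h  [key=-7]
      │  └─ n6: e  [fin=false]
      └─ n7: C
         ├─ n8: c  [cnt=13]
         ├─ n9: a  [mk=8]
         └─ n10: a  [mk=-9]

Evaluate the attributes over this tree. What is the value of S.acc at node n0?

1. n1.mk = 22  [terminal]
2. n2.idx = "mu"  ["mu"]
3. n4.fin = -1  [-1]
4. n5.key = -7  [terminal]
5. n6.fin = false  [terminal]
6. n4.mk = "zm"  ["zm"]
7. n4.depth = "vn"  ["vn"]
8. n4.pre = true  [E.fin > -2]
9. n8.cnt = 13  [terminal]
10. n9.mk = 8  [terminal]
11. n10.mk = -9  [terminal]
12. n7.depth = 8  [a₁.mk + 17]
13. n7.ok = "ru"  ["ru"]
14. n3.depth = 11  [C₁.depth + 3]
15. n3.ok = "vnp"  [E.depth ++ "p"]
16. n2.live = 14  [C.depth + 3]
17. n0.acc = 6  [D.live * 3 - 36]
18. n0.hot = 16  [a.mk * 2 - 28]
19. n0.lim = 1  [D.live + a.mk - 35]
20. n0.wid = "rv"  ["rv"]

6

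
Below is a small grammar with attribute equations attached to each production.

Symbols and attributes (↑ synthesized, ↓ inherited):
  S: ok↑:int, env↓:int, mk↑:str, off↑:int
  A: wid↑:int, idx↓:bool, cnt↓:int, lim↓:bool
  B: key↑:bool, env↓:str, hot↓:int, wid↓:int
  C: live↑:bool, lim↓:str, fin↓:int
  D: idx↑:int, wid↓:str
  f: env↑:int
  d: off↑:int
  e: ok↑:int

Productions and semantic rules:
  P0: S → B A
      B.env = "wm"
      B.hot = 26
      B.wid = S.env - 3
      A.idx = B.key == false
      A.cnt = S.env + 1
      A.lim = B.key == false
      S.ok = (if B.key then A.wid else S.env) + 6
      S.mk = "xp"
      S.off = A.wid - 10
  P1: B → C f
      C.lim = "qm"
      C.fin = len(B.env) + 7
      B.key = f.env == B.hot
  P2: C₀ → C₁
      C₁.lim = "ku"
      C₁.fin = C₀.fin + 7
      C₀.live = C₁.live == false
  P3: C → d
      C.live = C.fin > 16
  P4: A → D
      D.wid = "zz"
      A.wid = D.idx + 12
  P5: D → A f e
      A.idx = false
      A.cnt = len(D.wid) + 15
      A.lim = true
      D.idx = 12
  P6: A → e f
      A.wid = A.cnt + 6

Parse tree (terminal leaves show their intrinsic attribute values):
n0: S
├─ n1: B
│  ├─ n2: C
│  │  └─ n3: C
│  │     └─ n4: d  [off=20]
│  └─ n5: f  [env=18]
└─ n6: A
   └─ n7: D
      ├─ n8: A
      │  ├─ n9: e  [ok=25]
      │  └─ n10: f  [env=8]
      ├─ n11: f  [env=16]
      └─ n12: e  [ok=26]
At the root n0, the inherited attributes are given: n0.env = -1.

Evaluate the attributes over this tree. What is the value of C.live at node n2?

true

1. n0.env = -1  [given at root]
2. n1.env = "wm"  ["wm"]
3. n1.hot = 26  [26]
4. n1.wid = -4  [S.env - 3]
5. n2.lim = "qm"  ["qm"]
6. n2.fin = 9  [len(B.env) + 7]
7. n3.lim = "ku"  ["ku"]
8. n3.fin = 16  [C₀.fin + 7]
9. n4.off = 20  [terminal]
10. n3.live = false  [C.fin > 16]
11. n2.live = true  [C₁.live == false]
12. n5.env = 18  [terminal]
13. n1.key = false  [f.env == B.hot]
14. n6.idx = true  [B.key == false]
15. n6.cnt = 0  [S.env + 1]
16. n6.lim = true  [B.key == false]
17. n7.wid = "zz"  ["zz"]
18. n8.idx = false  [false]
19. n8.cnt = 17  [len(D.wid) + 15]
20. n8.lim = true  [true]
21. n9.ok = 25  [terminal]
22. n10.env = 8  [terminal]
23. n8.wid = 23  [A.cnt + 6]
24. n11.env = 16  [terminal]
25. n12.ok = 26  [terminal]
26. n7.idx = 12  [12]
27. n6.wid = 24  [D.idx + 12]
28. n0.ok = 5  [(if B.key then A.wid else S.env) + 6]
29. n0.mk = "xp"  ["xp"]
30. n0.off = 14  [A.wid - 10]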